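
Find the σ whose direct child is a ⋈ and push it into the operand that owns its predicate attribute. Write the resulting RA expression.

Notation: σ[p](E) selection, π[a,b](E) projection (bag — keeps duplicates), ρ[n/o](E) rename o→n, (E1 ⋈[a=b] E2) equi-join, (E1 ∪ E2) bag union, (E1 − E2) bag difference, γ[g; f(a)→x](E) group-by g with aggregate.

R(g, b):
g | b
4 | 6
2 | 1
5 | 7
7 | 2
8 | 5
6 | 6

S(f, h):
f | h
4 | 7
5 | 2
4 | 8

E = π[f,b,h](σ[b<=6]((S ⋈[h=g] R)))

σ filters on b, owned by the right side.
E' = π[f,b,h]((S ⋈[h=g] σ[b<=6](R)))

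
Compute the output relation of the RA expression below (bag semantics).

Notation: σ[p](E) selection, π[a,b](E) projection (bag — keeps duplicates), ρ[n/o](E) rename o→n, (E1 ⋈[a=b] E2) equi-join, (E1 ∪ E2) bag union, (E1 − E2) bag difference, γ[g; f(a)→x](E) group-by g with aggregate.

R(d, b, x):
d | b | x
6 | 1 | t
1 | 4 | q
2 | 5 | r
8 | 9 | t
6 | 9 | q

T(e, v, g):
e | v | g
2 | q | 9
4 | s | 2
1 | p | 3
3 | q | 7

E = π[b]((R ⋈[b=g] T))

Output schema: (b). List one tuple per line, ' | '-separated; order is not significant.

Stepwise |·|:
  R → 5
  T → 4
  (R ⋈[b=g] T) → 2
  π[b]((R ⋈[b=g] T)) → 2

== RESULT ==
b
9
9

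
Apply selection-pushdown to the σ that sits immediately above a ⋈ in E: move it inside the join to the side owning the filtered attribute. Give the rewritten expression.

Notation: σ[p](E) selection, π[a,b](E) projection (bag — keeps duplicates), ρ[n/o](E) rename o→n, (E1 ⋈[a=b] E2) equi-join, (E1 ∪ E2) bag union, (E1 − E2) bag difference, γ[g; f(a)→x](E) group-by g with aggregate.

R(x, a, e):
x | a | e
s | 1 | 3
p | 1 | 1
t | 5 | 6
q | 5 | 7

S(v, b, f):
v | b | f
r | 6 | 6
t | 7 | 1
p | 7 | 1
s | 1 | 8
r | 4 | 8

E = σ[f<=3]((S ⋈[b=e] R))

σ filters on f, owned by the left side.
E' = (σ[f<=3](S) ⋈[b=e] R)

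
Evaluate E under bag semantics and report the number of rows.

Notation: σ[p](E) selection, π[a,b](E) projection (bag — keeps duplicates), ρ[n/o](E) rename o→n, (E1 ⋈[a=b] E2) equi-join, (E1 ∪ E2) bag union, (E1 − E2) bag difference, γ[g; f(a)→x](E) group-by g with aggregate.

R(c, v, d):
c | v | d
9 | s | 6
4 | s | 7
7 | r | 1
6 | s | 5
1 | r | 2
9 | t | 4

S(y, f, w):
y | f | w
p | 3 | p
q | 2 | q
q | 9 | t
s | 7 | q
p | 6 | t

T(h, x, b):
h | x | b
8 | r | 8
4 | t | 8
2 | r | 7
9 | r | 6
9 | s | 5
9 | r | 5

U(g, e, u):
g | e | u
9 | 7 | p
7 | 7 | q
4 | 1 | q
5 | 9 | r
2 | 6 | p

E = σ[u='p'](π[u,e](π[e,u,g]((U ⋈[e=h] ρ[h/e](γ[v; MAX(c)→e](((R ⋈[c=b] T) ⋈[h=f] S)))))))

Per-node cardinality:
  U → 5
  R → 6
  T → 6
  (R ⋈[c=b] T) → 2
  S → 5
  ((R ⋈[c=b] T) ⋈[h=f] S) → 2
  γ[v; MAX(c)→e](((R ⋈[c=b] T) ⋈[h=f] S)) → 2
  ρ[h/e](γ[v; MAX(c)→e](((R ⋈[c=b] T) ⋈[h=f] S))) → 2
  (U ⋈[e=h] ρ[h/e](γ[v; MAX(c)→e](((R ⋈[c=b] T) ⋈[h=f] S)))) → 3
  π[e,u,g]((U ⋈[e=h] ρ[h/e](γ[v; MAX(c)→e](((R ⋈[c=b] T) ⋈[h=f] S))))) → 3
  π[u,e](π[e,u,g]((U ⋈[e=h] ρ[h/e](γ[v; MAX(c)→e](((R ⋈[c=b] T) ⋈[h=f] S)))))) → 3
  σ[u='p'](π[u,e](π[e,u,g]((U ⋈[e=h] ρ[h/e](γ[v; MAX(c)→e](((R ⋈[c=b] T) ⋈[h=f] S))))))) → 2

|E| = 2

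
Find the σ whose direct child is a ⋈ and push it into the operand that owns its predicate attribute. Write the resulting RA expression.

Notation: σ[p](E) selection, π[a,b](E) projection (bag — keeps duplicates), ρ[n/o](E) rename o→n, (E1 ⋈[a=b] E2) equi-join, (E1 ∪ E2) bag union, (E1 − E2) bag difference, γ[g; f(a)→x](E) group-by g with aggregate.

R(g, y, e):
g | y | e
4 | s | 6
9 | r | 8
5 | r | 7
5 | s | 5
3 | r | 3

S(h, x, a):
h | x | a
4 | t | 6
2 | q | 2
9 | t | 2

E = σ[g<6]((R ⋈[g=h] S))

σ filters on g, owned by the left side.
E' = (σ[g<6](R) ⋈[g=h] S)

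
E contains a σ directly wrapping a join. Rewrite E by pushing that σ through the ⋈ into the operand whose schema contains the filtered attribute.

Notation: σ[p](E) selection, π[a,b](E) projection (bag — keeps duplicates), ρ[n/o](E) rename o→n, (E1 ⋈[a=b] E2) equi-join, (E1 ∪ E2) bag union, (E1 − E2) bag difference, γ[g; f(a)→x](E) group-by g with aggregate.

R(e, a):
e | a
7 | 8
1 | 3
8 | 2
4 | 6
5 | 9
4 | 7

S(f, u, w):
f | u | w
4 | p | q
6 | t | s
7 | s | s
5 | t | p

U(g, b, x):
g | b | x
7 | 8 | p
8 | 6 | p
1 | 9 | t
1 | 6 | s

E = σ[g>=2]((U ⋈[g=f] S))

σ filters on g, owned by the left side.
E' = (σ[g>=2](U) ⋈[g=f] S)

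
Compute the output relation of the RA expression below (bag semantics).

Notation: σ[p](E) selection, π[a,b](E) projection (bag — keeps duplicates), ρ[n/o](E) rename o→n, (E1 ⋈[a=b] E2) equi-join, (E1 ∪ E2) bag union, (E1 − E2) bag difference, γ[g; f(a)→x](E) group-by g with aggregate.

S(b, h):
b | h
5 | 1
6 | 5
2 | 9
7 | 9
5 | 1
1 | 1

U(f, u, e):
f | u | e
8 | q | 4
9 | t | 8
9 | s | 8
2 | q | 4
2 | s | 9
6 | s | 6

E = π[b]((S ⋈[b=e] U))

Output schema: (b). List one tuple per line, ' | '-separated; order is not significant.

Row counts bottom-up:
  S → 6
  U → 6
  (S ⋈[b=e] U) → 1
  π[b]((S ⋈[b=e] U)) → 1

== RESULT ==
b
6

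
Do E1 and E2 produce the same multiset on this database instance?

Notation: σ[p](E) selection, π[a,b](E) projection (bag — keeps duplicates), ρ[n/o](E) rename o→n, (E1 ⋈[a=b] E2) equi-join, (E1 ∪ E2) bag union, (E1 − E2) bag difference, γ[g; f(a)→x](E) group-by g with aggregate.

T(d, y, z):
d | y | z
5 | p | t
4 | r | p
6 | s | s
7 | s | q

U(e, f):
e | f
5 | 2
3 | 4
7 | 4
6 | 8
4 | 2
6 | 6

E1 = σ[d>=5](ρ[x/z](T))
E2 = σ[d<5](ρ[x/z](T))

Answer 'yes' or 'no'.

E1 subexpression sizes:
  T → 4
  ρ[x/z](T) → 4
  σ[d>=5](ρ[x/z](T)) → 3
E2 subexpression sizes:
  T → 4
  ρ[x/z](T) → 4
  σ[d<5](ρ[x/z](T)) → 1

E1 result:
d | y | x
5 | p | t
6 | s | s
7 | s | q
E2 result:
d | y | x
4 | r | p
Witness: (6, 's', 's') appears 1× in E1 but 0× in E2.

no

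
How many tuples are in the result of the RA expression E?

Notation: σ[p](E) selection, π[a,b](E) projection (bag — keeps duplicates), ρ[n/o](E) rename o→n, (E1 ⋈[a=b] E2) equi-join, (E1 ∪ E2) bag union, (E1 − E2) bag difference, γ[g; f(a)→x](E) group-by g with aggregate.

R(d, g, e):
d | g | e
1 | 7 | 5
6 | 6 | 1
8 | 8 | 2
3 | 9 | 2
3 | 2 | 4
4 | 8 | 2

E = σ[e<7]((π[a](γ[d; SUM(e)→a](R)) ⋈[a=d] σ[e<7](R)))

Stepwise |·|:
  R → 6
  γ[d; SUM(e)→a](R) → 5
  π[a](γ[d; SUM(e)→a](R)) → 5
  R → 6
  σ[e<7](R) → 6
  (π[a](γ[d; SUM(e)→a](R)) ⋈[a=d] σ[e<7](R)) → 2
  σ[e<7]((π[a](γ[d; SUM(e)→a](R)) ⋈[a=d] σ[e<7](R))) → 2

|E| = 2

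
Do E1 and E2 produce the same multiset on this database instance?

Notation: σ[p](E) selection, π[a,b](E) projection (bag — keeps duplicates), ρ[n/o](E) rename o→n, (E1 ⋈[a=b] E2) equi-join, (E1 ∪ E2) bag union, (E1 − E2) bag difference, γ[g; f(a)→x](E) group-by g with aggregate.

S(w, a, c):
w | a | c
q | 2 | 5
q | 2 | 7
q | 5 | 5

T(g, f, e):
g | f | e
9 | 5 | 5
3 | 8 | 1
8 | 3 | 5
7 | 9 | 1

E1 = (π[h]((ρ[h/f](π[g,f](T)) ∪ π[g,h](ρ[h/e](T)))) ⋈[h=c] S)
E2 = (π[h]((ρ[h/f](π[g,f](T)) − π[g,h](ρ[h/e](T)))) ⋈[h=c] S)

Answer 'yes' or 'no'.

E1 row counts bottom-up:
  T → 4
  π[g,f](T) → 4
  ρ[h/f](π[g,f](T)) → 4
  T → 4
  ρ[h/e](T) → 4
  π[g,h](ρ[h/e](T)) → 4
  (ρ[h/f](π[g,f](T)) ∪ π[g,h](ρ[h/e](T))) → 8
  π[h]((ρ[h/f](π[g,f](T)) ∪ π[g,h](ρ[h/e](T)))) → 8
  S → 3
  (π[h]((ρ[h/f](π[g,f](T)) ∪ π[g,h](ρ[h/e](T)))) ⋈[h=c] S) → 6
E2 row counts bottom-up:
  T → 4
  π[g,f](T) → 4
  ρ[h/f](π[g,f](T)) → 4
  T → 4
  ρ[h/e](T) → 4
  π[g,h](ρ[h/e](T)) → 4
  (ρ[h/f](π[g,f](T)) − π[g,h](ρ[h/e](T))) → 3
  π[h]((ρ[h/f](π[g,f](T)) − π[g,h](ρ[h/e](T)))) → 3
  S → 3
  (π[h]((ρ[h/f](π[g,f](T)) − π[g,h](ρ[h/e](T)))) ⋈[h=c] S) → 0

E1 result:
h | w | a | c
5 | q | 2 | 5
5 | q | 2 | 5
5 | q | 2 | 5
5 | q | 5 | 5
5 | q | 5 | 5
5 | q | 5 | 5
E2 result:
h | w | a | c
(0 rows)
Witness: (5, 'q', 2, 5) appears 3× in E1 but 0× in E2.

no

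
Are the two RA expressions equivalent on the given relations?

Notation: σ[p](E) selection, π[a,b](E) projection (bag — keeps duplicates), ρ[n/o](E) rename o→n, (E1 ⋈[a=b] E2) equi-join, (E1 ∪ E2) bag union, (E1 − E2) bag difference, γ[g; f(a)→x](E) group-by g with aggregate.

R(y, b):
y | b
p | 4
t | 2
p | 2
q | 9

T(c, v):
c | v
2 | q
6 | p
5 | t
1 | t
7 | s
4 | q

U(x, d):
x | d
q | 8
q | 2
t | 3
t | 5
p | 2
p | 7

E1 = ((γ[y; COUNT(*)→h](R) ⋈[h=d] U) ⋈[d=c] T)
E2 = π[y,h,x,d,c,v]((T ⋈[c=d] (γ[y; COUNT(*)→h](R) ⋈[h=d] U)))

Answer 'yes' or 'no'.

E1 subexpression sizes:
  R → 4
  γ[y; COUNT(*)→h](R) → 3
  U → 6
  (γ[y; COUNT(*)→h](R) ⋈[h=d] U) → 2
  T → 6
  ((γ[y; COUNT(*)→h](R) ⋈[h=d] U) ⋈[d=c] T) → 2
E2 subexpression sizes:
  T → 6
  R → 4
  γ[y; COUNT(*)→h](R) → 3
  U → 6
  (γ[y; COUNT(*)→h](R) ⋈[h=d] U) → 2
  (T ⋈[c=d] (γ[y; COUNT(*)→h](R) ⋈[h=d] U)) → 2
  π[y,h,x,d,c,v]((T ⋈[c=d] (γ[y; COUNT(*)→h](R) ⋈[h=d] U))) → 2

E1 and E2 produce the same multiset:
y | h | x | d | c | v
p | 2 | p | 2 | 2 | q
p | 2 | q | 2 | 2 | q

yes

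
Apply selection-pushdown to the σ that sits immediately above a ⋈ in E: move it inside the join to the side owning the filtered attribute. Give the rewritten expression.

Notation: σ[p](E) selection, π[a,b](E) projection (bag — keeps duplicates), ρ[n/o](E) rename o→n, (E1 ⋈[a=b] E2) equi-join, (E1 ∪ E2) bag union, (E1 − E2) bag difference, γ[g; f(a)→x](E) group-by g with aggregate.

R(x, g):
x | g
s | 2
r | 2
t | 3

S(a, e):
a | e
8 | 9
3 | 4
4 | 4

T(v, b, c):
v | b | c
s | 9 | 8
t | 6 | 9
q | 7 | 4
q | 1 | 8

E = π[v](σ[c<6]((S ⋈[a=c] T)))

σ filters on c, owned by the right side.
E' = π[v]((S ⋈[a=c] σ[c<6](T)))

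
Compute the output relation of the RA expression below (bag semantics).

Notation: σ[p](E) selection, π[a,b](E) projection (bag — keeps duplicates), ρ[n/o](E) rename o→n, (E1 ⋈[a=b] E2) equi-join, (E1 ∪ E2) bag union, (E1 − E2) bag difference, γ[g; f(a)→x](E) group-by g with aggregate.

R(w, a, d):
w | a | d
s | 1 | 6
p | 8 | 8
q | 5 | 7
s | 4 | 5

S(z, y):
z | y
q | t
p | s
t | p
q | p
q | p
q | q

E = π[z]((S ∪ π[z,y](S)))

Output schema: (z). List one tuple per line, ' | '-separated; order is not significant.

Stepwise |·|:
  S → 6
  S → 6
  π[z,y](S) → 6
  (S ∪ π[z,y](S)) → 12
  π[z]((S ∪ π[z,y](S))) → 12

== RESULT ==
z
p
p
q
q
q
q
q
q
q
q
t
t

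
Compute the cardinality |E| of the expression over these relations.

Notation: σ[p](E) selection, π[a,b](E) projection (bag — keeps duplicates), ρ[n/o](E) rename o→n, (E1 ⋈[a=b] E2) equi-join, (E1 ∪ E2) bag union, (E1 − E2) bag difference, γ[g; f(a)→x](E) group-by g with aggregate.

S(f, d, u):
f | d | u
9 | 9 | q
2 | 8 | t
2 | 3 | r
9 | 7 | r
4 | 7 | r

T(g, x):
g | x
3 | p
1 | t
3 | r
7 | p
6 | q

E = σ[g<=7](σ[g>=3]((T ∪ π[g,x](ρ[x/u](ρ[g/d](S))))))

Per-node cardinality:
  T → 5
  S → 5
  ρ[g/d](S) → 5
  ρ[x/u](ρ[g/d](S)) → 5
  π[g,x](ρ[x/u](ρ[g/d](S))) → 5
  (T ∪ π[g,x](ρ[x/u](ρ[g/d](S)))) → 10
  σ[g>=3]((T ∪ π[g,x](ρ[x/u](ρ[g/d](S))))) → 9
  σ[g<=7](σ[g>=3]((T ∪ π[g,x](ρ[x/u](ρ[g/d](S)))))) → 7

|E| = 7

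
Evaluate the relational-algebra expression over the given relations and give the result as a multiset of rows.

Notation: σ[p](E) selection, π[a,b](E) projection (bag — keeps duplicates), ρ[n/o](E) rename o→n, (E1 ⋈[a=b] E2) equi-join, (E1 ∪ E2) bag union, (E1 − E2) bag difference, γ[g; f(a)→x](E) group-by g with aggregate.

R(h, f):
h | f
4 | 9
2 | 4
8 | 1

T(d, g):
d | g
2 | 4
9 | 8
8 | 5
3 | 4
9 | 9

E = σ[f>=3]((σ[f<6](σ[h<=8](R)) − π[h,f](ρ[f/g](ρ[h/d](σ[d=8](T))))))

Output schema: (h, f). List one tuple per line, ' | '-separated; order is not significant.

Per-node cardinality:
  R → 3
  σ[h<=8](R) → 3
  σ[f<6](σ[h<=8](R)) → 2
  T → 5
  σ[d=8](T) → 1
  ρ[h/d](σ[d=8](T)) → 1
  ρ[f/g](ρ[h/d](σ[d=8](T))) → 1
  π[h,f](ρ[f/g](ρ[h/d](σ[d=8](T)))) → 1
  (σ[f<6](σ[h<=8](R)) − π[h,f](ρ[f/g](ρ[h/d](σ[d=8](T))))) → 2
  σ[f>=3]((σ[f<6](σ[h<=8](R)) − π[h,f](ρ[f/g](ρ[h/d](σ[d=8](T)))))) → 1

== RESULT ==
h | f
2 | 4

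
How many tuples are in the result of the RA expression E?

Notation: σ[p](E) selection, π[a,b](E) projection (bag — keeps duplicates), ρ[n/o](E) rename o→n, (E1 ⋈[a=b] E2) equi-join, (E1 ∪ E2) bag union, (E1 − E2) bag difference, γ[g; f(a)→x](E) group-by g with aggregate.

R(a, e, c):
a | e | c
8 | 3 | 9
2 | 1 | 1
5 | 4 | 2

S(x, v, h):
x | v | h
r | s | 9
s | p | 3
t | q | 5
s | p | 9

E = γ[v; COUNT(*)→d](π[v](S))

Per-node cardinality:
  S → 4
  π[v](S) → 4
  γ[v; COUNT(*)→d](π[v](S)) → 3

|E| = 3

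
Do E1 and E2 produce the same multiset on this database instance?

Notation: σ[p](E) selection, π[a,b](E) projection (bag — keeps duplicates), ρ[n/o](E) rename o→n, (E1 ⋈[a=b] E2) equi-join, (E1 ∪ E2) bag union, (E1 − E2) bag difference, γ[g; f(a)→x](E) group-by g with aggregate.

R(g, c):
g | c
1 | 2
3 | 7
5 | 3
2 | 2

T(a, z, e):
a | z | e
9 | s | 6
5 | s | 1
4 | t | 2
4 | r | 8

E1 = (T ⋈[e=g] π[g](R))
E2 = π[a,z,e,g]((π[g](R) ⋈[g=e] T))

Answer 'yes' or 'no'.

E1 per-node cardinality:
  T → 4
  R → 4
  π[g](R) → 4
  (T ⋈[e=g] π[g](R)) → 2
E2 per-node cardinality:
  R → 4
  π[g](R) → 4
  T → 4
  (π[g](R) ⋈[g=e] T) → 2
  π[a,z,e,g]((π[g](R) ⋈[g=e] T)) → 2

E1 and E2 produce the same multiset:
a | z | e | g
4 | t | 2 | 2
5 | s | 1 | 1

yes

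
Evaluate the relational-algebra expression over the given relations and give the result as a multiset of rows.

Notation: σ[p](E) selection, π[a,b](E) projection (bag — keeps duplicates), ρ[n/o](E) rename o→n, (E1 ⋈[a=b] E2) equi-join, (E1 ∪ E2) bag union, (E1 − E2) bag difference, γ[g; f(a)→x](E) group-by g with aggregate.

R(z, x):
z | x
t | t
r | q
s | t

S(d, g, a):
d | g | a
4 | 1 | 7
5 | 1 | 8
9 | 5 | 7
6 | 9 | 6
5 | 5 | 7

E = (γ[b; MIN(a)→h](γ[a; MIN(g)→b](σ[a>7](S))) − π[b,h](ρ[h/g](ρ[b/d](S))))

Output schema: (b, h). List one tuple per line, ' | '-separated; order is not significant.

Stepwise |·|:
  S → 5
  σ[a>7](S) → 1
  γ[a; MIN(g)→b](σ[a>7](S)) → 1
  γ[b; MIN(a)→h](γ[a; MIN(g)→b](σ[a>7](S))) → 1
  S → 5
  ρ[b/d](S) → 5
  ρ[h/g](ρ[b/d](S)) → 5
  π[b,h](ρ[h/g](ρ[b/d](S))) → 5
  (γ[b; MIN(a)→h](γ[a; MIN(g)→b](σ[a>7](S))) − π[b,h](ρ[h/g](ρ[b/d](S)))) → 1

== RESULT ==
b | h
1 | 8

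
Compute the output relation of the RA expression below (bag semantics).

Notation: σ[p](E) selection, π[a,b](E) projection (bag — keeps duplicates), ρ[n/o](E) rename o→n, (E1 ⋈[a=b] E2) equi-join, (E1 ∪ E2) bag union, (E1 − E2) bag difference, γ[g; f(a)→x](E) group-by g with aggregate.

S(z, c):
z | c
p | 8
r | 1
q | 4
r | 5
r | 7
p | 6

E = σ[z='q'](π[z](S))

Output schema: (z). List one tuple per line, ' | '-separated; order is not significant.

Stepwise |·|:
  S → 6
  π[z](S) → 6
  σ[z='q'](π[z](S)) → 1

== RESULT ==
z
q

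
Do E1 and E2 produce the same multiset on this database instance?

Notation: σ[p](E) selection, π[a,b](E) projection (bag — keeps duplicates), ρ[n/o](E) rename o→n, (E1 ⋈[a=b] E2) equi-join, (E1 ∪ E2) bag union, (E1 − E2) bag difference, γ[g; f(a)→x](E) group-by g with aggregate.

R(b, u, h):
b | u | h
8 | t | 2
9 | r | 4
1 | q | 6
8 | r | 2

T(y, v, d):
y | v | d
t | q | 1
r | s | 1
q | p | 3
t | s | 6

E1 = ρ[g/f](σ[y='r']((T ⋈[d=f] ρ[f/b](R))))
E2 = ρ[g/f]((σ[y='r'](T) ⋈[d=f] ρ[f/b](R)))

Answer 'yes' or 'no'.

E1 stepwise |·|:
  T → 4
  R → 4
  ρ[f/b](R) → 4
  (T ⋈[d=f] ρ[f/b](R)) → 2
  σ[y='r']((T ⋈[d=f] ρ[f/b](R))) → 1
  ρ[g/f](σ[y='r']((T ⋈[d=f] ρ[f/b](R)))) → 1
E2 stepwise |·|:
  T → 4
  σ[y='r'](T) → 1
  R → 4
  ρ[f/b](R) → 4
  (σ[y='r'](T) ⋈[d=f] ρ[f/b](R)) → 1
  ρ[g/f]((σ[y='r'](T) ⋈[d=f] ρ[f/b](R))) → 1

E1 and E2 produce the same multiset:
y | v | d | g | u | h
r | s | 1 | 1 | q | 6

yes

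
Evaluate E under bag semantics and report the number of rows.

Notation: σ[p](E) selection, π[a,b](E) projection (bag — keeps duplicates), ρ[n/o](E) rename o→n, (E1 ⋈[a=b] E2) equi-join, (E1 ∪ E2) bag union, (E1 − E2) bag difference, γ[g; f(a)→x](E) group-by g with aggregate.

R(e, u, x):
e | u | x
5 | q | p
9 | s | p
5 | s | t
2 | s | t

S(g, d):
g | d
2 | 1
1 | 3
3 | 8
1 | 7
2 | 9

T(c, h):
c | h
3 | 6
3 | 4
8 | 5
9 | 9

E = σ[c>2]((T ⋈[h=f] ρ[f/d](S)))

Per-node cardinality:
  T → 4
  S → 5
  ρ[f/d](S) → 5
  (T ⋈[h=f] ρ[f/d](S)) → 1
  σ[c>2]((T ⋈[h=f] ρ[f/d](S))) → 1

|E| = 1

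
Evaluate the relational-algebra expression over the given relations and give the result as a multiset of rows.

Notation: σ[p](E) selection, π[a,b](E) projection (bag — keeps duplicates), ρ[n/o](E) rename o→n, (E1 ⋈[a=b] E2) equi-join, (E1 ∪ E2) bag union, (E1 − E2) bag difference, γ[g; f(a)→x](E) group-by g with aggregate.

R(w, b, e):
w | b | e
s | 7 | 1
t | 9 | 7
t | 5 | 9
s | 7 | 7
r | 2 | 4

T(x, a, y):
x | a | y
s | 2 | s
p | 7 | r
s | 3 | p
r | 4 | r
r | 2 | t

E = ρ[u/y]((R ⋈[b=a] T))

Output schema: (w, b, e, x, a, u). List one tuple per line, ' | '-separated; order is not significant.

Per-node cardinality:
  R → 5
  T → 5
  (R ⋈[b=a] T) → 4
  ρ[u/y]((R ⋈[b=a] T)) → 4

== RESULT ==
w | b | e | x | a | u
r | 2 | 4 | r | 2 | t
r | 2 | 4 | s | 2 | s
s | 7 | 1 | p | 7 | r
s | 7 | 7 | p | 7 | r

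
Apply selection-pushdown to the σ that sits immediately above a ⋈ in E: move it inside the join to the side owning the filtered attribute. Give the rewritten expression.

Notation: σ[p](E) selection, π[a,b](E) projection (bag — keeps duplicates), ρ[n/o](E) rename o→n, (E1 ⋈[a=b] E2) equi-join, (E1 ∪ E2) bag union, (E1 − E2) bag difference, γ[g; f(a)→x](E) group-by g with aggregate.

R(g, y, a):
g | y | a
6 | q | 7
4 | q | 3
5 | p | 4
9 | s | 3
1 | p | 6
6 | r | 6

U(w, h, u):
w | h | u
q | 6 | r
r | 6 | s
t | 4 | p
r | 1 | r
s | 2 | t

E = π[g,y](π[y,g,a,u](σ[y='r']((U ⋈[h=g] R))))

σ filters on y, owned by the right side.
E' = π[g,y](π[y,g,a,u]((U ⋈[h=g] σ[y='r'](R))))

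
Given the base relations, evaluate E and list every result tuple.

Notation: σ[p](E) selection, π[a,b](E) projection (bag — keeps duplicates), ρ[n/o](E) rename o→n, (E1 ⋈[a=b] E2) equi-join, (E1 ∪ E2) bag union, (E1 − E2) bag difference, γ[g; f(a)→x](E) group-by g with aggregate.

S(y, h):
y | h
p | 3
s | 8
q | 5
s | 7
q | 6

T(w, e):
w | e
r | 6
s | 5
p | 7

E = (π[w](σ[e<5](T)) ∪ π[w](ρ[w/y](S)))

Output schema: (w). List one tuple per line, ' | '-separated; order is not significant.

Subexpression sizes:
  T → 3
  σ[e<5](T) → 0
  π[w](σ[e<5](T)) → 0
  S → 5
  ρ[w/y](S) → 5
  π[w](ρ[w/y](S)) → 5
  (π[w](σ[e<5](T)) ∪ π[w](ρ[w/y](S))) → 5

== RESULT ==
w
p
q
q
s
s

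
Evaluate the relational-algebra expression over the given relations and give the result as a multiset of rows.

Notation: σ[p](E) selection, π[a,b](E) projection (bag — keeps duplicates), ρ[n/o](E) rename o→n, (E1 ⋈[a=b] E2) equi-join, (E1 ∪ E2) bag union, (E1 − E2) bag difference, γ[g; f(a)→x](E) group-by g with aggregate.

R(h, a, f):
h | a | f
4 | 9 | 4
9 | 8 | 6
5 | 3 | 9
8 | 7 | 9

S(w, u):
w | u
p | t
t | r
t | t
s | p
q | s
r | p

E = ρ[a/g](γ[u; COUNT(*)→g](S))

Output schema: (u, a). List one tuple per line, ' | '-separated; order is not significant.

Per-node cardinality:
  S → 6
  γ[u; COUNT(*)→g](S) → 4
  ρ[a/g](γ[u; COUNT(*)→g](S)) → 4

== RESULT ==
u | a
p | 2
r | 1
s | 1
t | 2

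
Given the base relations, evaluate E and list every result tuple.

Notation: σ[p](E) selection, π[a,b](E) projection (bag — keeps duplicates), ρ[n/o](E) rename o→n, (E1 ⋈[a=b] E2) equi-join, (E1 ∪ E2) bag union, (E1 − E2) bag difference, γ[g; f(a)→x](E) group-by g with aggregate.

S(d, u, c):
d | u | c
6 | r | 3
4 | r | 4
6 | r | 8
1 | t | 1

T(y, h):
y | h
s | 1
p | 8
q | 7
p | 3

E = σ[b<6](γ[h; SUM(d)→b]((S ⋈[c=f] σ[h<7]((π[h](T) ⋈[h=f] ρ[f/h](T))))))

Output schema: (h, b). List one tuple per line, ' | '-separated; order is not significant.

Subexpression sizes:
  S → 4
  T → 4
  π[h](T) → 4
  T → 4
  ρ[f/h](T) → 4
  (π[h](T) ⋈[h=f] ρ[f/h](T)) → 4
  σ[h<7]((π[h](T) ⋈[h=f] ρ[f/h](T))) → 2
  (S ⋈[c=f] σ[h<7]((π[h](T) ⋈[h=f] ρ[f/h](T)))) → 2
  γ[h; SUM(d)→b]((S ⋈[c=f] σ[h<7]((π[h](T) ⋈[h=f] ρ[f/h](T))))) → 2
  σ[b<6](γ[h; SUM(d)→b]((S ⋈[c=f] σ[h<7]((π[h](T) ⋈[h=f] ρ[f/h](T)))))) → 1

== RESULT ==
h | b
1 | 1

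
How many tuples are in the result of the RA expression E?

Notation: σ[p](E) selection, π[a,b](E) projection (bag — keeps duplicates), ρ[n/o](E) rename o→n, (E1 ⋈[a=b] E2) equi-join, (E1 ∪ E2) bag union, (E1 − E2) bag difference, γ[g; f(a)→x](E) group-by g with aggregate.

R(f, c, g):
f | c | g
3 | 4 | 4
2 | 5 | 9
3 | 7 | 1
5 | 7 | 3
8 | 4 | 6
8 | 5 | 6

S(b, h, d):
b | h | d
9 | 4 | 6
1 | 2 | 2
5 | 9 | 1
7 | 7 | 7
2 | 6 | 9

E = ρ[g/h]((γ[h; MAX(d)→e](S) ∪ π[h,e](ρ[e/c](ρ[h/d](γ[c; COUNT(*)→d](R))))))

Row counts bottom-up:
  S → 5
  γ[h; MAX(d)→e](S) → 5
  R → 6
  γ[c; COUNT(*)→d](R) → 3
  ρ[h/d](γ[c; COUNT(*)→d](R)) → 3
  ρ[e/c](ρ[h/d](γ[c; COUNT(*)→d](R))) → 3
  π[h,e](ρ[e/c](ρ[h/d](γ[c; COUNT(*)→d](R)))) → 3
  (γ[h; MAX(d)→e](S) ∪ π[h,e](ρ[e/c](ρ[h/d](γ[c; COUNT(*)→d](R))))) → 8
  ρ[g/h]((γ[h; MAX(d)→e](S) ∪ π[h,e](ρ[e/c](ρ[h/d](γ[c; COUNT(*)→d](R)))))) → 8

|E| = 8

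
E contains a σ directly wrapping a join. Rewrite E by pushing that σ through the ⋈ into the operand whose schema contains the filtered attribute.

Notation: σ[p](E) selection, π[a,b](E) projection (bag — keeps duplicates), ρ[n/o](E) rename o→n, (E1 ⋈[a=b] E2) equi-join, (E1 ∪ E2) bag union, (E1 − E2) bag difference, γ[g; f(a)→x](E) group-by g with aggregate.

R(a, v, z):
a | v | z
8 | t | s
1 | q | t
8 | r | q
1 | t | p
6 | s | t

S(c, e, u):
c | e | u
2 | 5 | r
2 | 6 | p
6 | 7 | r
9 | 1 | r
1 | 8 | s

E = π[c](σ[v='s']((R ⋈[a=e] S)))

σ filters on v, owned by the left side.
E' = π[c]((σ[v='s'](R) ⋈[a=e] S))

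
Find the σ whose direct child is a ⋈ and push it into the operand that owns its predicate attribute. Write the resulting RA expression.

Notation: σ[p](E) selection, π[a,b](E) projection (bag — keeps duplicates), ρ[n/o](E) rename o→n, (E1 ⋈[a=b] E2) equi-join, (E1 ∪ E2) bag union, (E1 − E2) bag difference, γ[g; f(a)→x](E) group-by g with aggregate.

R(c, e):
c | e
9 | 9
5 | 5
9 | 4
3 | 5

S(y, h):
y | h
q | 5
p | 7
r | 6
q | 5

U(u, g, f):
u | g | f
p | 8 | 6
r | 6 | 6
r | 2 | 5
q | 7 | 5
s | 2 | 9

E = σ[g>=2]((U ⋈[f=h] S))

σ filters on g, owned by the left side.
E' = (σ[g>=2](U) ⋈[f=h] S)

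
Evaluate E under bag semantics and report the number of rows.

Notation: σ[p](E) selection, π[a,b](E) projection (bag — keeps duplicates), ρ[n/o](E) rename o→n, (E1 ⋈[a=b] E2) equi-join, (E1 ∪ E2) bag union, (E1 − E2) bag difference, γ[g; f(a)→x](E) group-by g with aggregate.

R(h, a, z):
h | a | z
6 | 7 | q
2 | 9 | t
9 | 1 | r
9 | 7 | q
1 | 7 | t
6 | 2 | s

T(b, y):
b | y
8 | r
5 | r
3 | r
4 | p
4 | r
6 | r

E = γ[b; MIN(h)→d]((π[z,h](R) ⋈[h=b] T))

Stepwise |·|:
  R → 6
  π[z,h](R) → 6
  T → 6
  (π[z,h](R) ⋈[h=b] T) → 2
  γ[b; MIN(h)→d]((π[z,h](R) ⋈[h=b] T)) → 1

|E| = 1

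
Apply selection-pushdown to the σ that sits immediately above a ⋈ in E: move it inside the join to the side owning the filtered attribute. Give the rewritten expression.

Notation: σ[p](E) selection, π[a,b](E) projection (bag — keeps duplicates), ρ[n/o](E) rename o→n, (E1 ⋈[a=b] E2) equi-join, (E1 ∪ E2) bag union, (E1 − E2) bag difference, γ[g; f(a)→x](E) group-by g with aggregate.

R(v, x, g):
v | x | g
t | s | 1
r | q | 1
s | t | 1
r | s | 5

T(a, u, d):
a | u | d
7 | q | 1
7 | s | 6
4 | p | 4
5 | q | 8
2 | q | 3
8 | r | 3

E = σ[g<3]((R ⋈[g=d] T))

σ filters on g, owned by the left side.
E' = (σ[g<3](R) ⋈[g=d] T)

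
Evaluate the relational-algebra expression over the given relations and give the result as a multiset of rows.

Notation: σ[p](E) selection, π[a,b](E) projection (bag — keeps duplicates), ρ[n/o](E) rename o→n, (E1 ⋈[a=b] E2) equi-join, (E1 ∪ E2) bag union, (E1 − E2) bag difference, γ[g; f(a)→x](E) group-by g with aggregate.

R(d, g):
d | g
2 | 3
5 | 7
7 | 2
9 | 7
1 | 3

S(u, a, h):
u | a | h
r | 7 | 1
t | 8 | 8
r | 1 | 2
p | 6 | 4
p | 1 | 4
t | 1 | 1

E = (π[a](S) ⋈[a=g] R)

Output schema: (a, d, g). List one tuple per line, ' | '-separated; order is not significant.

Subexpression sizes:
  S → 6
  π[a](S) → 6
  R → 5
  (π[a](S) ⋈[a=g] R) → 2

== RESULT ==
a | d | g
7 | 5 | 7
7 | 9 | 7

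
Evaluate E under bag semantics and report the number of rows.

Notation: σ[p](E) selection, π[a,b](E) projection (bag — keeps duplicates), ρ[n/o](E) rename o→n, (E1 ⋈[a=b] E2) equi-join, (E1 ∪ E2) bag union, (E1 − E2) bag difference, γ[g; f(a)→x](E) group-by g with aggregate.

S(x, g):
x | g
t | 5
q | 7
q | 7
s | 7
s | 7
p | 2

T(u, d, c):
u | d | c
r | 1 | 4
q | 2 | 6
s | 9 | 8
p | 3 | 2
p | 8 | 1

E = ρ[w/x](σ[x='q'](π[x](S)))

Row counts bottom-up:
  S → 6
  π[x](S) → 6
  σ[x='q'](π[x](S)) → 2
  ρ[w/x](σ[x='q'](π[x](S))) → 2

|E| = 2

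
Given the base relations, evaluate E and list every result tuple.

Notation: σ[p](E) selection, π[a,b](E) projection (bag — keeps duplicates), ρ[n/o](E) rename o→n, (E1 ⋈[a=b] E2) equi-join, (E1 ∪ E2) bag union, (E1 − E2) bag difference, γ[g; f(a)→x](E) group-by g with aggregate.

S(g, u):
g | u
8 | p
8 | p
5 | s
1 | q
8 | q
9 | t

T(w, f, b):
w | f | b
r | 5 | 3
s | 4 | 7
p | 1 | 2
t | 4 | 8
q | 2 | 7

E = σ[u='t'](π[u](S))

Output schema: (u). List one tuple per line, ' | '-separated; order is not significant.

Stepwise |·|:
  S → 6
  π[u](S) → 6
  σ[u='t'](π[u](S)) → 1

== RESULT ==
u
t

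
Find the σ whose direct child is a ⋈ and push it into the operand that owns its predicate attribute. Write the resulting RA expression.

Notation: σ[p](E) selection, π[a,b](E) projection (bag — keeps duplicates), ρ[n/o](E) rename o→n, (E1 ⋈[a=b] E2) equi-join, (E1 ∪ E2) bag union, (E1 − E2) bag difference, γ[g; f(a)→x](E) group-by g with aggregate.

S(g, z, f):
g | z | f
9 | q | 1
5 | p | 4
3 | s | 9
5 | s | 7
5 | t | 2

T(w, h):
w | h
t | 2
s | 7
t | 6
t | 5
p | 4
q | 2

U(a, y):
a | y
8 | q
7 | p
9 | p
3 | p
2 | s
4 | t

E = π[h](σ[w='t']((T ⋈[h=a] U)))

σ filters on w, owned by the left side.
E' = π[h]((σ[w='t'](T) ⋈[h=a] U))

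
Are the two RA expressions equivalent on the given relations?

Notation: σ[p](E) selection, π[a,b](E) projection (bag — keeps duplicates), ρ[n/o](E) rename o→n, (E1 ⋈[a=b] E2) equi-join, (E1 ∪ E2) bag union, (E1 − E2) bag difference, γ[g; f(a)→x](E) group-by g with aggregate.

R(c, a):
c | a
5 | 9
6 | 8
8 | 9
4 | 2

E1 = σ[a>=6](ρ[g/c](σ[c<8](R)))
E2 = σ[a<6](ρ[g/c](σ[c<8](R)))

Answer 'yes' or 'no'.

E1 per-node cardinality:
  R → 4
  σ[c<8](R) → 3
  ρ[g/c](σ[c<8](R)) → 3
  σ[a>=6](ρ[g/c](σ[c<8](R))) → 2
E2 per-node cardinality:
  R → 4
  σ[c<8](R) → 3
  ρ[g/c](σ[c<8](R)) → 3
  σ[a<6](ρ[g/c](σ[c<8](R))) → 1

E1 result:
g | a
5 | 9
6 | 8
E2 result:
g | a
4 | 2
Witness: (5, 9) appears 1× in E1 but 0× in E2.

no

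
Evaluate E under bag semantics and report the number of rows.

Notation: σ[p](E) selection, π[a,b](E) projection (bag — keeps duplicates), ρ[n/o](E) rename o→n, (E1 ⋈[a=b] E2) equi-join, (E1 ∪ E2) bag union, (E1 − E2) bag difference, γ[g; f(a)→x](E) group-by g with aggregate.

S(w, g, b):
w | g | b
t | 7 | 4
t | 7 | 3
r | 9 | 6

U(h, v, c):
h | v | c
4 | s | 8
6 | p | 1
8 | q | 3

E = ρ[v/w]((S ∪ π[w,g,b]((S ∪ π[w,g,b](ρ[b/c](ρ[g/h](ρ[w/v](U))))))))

Per-node cardinality:
  S → 3
  S → 3
  U → 3
  ρ[w/v](U) → 3
  ρ[g/h](ρ[w/v](U)) → 3
  ρ[b/c](ρ[g/h](ρ[w/v](U))) → 3
  π[w,g,b](ρ[b/c](ρ[g/h](ρ[w/v](U)))) → 3
  (S ∪ π[w,g,b](ρ[b/c](ρ[g/h](ρ[w/v](U))))) → 6
  π[w,g,b]((S ∪ π[w,g,b](ρ[b/c](ρ[g/h](ρ[w/v](U)))))) → 6
  (S ∪ π[w,g,b]((S ∪ π[w,g,b](ρ[b/c](ρ[g/h](ρ[w/v](U))))))) → 9
  ρ[v/w]((S ∪ π[w,g,b]((S ∪ π[w,g,b](ρ[b/c](ρ[g/h](ρ[w/v](U)))))))) → 9

|E| = 9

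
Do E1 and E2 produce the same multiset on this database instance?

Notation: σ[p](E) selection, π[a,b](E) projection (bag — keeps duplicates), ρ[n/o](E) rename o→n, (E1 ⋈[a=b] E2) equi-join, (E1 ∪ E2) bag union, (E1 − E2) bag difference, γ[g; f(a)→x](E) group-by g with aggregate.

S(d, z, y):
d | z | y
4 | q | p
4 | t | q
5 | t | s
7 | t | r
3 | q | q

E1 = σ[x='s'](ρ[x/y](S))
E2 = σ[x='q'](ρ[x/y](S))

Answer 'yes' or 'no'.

E1 row counts bottom-up:
  S → 5
  ρ[x/y](S) → 5
  σ[x='s'](ρ[x/y](S)) → 1
E2 row counts bottom-up:
  S → 5
  ρ[x/y](S) → 5
  σ[x='q'](ρ[x/y](S)) → 2

E1 result:
d | z | x
5 | t | s
E2 result:
d | z | x
3 | q | q
4 | t | q
Witness: (4, 't', 'q') appears 0× in E1 but 1× in E2.

no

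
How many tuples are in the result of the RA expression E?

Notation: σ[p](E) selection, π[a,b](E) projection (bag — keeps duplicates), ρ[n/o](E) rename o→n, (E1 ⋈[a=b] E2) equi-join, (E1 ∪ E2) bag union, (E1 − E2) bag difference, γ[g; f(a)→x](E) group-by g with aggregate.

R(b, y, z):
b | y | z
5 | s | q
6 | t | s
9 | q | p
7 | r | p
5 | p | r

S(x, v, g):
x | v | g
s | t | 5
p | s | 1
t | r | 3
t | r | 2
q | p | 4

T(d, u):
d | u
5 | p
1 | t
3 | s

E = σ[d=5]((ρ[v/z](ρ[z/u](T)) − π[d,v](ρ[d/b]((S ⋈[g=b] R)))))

Row counts bottom-up:
  T → 3
  ρ[z/u](T) → 3
  ρ[v/z](ρ[z/u](T)) → 3
  S → 5
  R → 5
  (S ⋈[g=b] R) → 2
  ρ[d/b]((S ⋈[g=b] R)) → 2
  π[d,v](ρ[d/b]((S ⋈[g=b] R))) → 2
  (ρ[v/z](ρ[z/u](T)) − π[d,v](ρ[d/b]((S ⋈[g=b] R)))) → 3
  σ[d=5]((ρ[v/z](ρ[z/u](T)) − π[d,v](ρ[d/b]((S ⋈[g=b] R))))) → 1

|E| = 1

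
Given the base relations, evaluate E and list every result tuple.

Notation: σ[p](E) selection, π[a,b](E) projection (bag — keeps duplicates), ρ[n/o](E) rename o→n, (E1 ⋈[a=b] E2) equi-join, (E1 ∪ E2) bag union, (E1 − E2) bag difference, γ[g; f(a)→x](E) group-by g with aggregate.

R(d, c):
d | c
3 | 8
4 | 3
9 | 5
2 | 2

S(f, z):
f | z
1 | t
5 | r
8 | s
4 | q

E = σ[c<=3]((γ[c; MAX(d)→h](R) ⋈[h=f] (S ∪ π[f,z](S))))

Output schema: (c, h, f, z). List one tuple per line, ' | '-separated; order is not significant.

Row counts bottom-up:
  R → 4
  γ[c; MAX(d)→h](R) → 4
  S → 4
  S → 4
  π[f,z](S) → 4
  (S ∪ π[f,z](S)) → 8
  (γ[c; MAX(d)→h](R) ⋈[h=f] (S ∪ π[f,z](S))) → 2
  σ[c<=3]((γ[c; MAX(d)→h](R) ⋈[h=f] (S ∪ π[f,z](S)))) → 2

== RESULT ==
c | h | f | z
3 | 4 | 4 | q
3 | 4 | 4 | q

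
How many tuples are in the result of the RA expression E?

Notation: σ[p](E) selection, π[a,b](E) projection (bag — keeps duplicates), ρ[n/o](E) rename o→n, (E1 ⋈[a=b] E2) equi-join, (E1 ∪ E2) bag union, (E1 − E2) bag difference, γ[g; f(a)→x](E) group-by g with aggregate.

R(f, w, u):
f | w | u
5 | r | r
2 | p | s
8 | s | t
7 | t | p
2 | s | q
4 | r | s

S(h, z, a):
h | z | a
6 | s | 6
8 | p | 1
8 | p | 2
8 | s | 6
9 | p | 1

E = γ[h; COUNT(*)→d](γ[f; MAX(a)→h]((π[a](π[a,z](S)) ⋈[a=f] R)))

Per-node cardinality:
  S → 5
  π[a,z](S) → 5
  π[a](π[a,z](S)) → 5
  R → 6
  (π[a](π[a,z](S)) ⋈[a=f] R) → 2
  γ[f; MAX(a)→h]((π[a](π[a,z](S)) ⋈[a=f] R)) → 1
  γ[h; COUNT(*)→d](γ[f; MAX(a)→h]((π[a](π[a,z](S)) ⋈[a=f] R))) → 1

|E| = 1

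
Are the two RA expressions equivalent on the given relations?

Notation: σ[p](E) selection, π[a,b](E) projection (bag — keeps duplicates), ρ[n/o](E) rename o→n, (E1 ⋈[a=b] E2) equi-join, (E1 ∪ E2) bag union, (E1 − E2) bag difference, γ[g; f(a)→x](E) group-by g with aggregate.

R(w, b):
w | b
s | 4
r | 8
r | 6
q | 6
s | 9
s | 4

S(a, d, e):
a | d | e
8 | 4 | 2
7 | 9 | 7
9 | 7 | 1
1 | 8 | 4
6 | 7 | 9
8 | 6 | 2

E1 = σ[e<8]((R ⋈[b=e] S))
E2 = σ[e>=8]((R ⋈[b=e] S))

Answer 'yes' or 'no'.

E1 per-node cardinality:
  R → 6
  S → 6
  (R ⋈[b=e] S) → 3
  σ[e<8]((R ⋈[b=e] S)) → 2
E2 per-node cardinality:
  R → 6
  S → 6
  (R ⋈[b=e] S) → 3
  σ[e>=8]((R ⋈[b=e] S)) → 1

E1 result:
w | b | a | d | e
s | 4 | 1 | 8 | 4
s | 4 | 1 | 8 | 4
E2 result:
w | b | a | d | e
s | 9 | 6 | 7 | 9
Witness: ('s', 4, 1, 8, 4) appears 2× in E1 but 0× in E2.

no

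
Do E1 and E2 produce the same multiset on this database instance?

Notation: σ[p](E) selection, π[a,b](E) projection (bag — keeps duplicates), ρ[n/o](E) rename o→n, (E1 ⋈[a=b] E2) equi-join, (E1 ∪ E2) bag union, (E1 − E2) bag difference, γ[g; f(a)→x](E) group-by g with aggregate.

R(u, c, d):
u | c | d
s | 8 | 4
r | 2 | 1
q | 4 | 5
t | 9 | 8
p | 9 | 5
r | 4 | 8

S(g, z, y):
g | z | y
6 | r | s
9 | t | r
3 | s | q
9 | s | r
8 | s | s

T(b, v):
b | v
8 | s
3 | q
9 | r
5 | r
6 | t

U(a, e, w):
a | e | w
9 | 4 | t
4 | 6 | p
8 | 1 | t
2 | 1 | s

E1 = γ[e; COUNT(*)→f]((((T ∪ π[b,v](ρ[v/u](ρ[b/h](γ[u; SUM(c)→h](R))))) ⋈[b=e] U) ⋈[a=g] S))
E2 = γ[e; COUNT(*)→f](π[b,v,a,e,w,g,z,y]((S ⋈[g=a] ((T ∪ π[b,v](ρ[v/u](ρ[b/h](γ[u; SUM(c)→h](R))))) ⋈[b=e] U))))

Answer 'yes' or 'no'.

E1 stepwise |·|:
  T → 5
  R → 6
  γ[u; SUM(c)→h](R) → 5
  ρ[b/h](γ[u; SUM(c)→h](R)) → 5
  ρ[v/u](ρ[b/h](γ[u; SUM(c)→h](R))) → 5
  π[b,v](ρ[v/u](ρ[b/h](γ[u; SUM(c)→h](R)))) → 5
  (T ∪ π[b,v](ρ[v/u](ρ[b/h](γ[u; SUM(c)→h](R))))) → 10
  U → 4
  ((T ∪ π[b,v](ρ[v/u](ρ[b/h](γ[u; SUM(c)→h](R))))) ⋈[b=e] U) → 3
  S → 5
  (((T ∪ π[b,v](ρ[v/u](ρ[b/h](γ[u; SUM(c)→h](R))))) ⋈[b=e] U) ⋈[a=g] S) → 2
  γ[e; COUNT(*)→f]((((T ∪ π[b,v](ρ[v/u](ρ[b/h](γ[u; SUM(c)→h](R))))) ⋈[b=e] U) ⋈[a=g] S)) → 1
E2 stepwise |·|:
  S → 5
  T → 5
  R → 6
  γ[u; SUM(c)→h](R) → 5
  ρ[b/h](γ[u; SUM(c)→h](R)) → 5
  ρ[v/u](ρ[b/h](γ[u; SUM(c)→h](R))) → 5
  π[b,v](ρ[v/u](ρ[b/h](γ[u; SUM(c)→h](R)))) → 5
  (T ∪ π[b,v](ρ[v/u](ρ[b/h](γ[u; SUM(c)→h](R))))) → 10
  U → 4
  ((T ∪ π[b,v](ρ[v/u](ρ[b/h](γ[u; SUM(c)→h](R))))) ⋈[b=e] U) → 3
  (S ⋈[g=a] ((T ∪ π[b,v](ρ[v/u](ρ[b/h](γ[u; SUM(c)→h](R))))) ⋈[b=e] U)) → 2
  π[b,v,a,e,w,g,z,y]((S ⋈[g=a] ((T ∪ π[b,v](ρ[v/u](ρ[b/h](γ[u; SUM(c)→h](R))))) ⋈[b=e] U))) → 2
  γ[e; COUNT(*)→f](π[b,v,a,e,w,g,z,y]((S ⋈[g=a] ((T ∪ π[b,v](ρ[v/u](ρ[b/h](γ[u; SUM(c)→h](R))))) ⋈[b=e] U)))) → 1

E1 and E2 produce the same multiset:
e | f
4 | 2

yes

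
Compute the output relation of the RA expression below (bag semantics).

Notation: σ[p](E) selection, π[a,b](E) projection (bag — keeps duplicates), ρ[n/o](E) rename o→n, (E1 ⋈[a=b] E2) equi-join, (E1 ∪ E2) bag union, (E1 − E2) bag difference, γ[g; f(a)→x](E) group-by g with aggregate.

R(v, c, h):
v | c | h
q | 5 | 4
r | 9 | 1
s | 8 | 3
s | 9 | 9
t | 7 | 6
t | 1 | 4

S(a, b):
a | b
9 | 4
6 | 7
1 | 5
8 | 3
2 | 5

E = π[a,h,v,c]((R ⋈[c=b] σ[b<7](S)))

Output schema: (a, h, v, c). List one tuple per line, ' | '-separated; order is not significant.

Per-node cardinality:
  R → 6
  S → 5
  σ[b<7](S) → 4
  (R ⋈[c=b] σ[b<7](S)) → 2
  π[a,h,v,c]((R ⋈[c=b] σ[b<7](S))) → 2

== RESULT ==
a | h | v | c
1 | 4 | q | 5
2 | 4 | q | 5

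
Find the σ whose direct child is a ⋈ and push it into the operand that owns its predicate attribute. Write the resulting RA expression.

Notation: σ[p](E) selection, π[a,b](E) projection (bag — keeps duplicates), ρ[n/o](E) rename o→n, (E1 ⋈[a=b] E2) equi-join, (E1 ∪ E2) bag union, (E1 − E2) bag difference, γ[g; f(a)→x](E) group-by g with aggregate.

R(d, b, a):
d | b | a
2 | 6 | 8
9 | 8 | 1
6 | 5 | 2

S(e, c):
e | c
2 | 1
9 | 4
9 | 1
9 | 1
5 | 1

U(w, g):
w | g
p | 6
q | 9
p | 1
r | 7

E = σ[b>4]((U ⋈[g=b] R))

σ filters on b, owned by the right side.
E' = (U ⋈[g=b] σ[b>4](R))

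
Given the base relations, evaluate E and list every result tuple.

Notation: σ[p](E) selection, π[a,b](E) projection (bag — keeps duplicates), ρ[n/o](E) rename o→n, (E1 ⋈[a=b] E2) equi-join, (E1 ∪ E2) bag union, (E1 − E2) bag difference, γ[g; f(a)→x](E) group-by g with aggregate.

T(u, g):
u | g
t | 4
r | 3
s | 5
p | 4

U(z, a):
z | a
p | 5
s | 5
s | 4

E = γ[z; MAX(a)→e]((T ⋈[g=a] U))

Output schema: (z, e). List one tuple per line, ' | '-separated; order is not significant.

Per-node cardinality:
  T → 4
  U → 3
  (T ⋈[g=a] U) → 4
  γ[z; MAX(a)→e]((T ⋈[g=a] U)) → 2

== RESULT ==
z | e
p | 5
s | 5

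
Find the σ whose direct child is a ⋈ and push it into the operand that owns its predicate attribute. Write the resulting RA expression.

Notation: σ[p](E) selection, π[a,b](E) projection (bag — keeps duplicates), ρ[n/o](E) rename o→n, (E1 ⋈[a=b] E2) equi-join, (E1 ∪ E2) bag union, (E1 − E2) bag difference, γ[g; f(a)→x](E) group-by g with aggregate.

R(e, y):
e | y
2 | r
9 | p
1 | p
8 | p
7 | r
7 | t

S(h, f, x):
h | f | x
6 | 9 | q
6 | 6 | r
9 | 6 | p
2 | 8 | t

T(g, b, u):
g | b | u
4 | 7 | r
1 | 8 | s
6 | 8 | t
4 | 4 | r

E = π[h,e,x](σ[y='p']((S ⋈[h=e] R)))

σ filters on y, owned by the right side.
E' = π[h,e,x]((S ⋈[h=e] σ[y='p'](R)))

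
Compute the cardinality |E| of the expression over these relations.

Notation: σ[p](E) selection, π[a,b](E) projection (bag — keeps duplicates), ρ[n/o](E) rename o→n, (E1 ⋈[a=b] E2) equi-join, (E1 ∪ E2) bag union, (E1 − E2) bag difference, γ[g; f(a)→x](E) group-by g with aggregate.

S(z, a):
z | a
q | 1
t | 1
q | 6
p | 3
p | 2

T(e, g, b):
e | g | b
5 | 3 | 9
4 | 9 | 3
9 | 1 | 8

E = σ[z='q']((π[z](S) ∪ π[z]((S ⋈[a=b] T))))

Per-node cardinality:
  S → 5
  π[z](S) → 5
  S → 5
  T → 3
  (S ⋈[a=b] T) → 1
  π[z]((S ⋈[a=b] T)) → 1
  (π[z](S) ∪ π[z]((S ⋈[a=b] T))) → 6
  σ[z='q']((π[z](S) ∪ π[z]((S ⋈[a=b] T)))) → 2

|E| = 2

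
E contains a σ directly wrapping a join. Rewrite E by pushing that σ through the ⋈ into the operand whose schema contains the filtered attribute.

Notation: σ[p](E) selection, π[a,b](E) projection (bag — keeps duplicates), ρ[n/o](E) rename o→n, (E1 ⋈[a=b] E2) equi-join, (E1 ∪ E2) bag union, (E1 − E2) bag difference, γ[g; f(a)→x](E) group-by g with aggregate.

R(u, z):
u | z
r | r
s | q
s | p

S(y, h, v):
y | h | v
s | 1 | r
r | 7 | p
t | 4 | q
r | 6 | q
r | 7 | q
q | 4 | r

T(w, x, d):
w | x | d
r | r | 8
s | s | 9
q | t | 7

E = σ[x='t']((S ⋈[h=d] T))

σ filters on x, owned by the right side.
E' = (S ⋈[h=d] σ[x='t'](T))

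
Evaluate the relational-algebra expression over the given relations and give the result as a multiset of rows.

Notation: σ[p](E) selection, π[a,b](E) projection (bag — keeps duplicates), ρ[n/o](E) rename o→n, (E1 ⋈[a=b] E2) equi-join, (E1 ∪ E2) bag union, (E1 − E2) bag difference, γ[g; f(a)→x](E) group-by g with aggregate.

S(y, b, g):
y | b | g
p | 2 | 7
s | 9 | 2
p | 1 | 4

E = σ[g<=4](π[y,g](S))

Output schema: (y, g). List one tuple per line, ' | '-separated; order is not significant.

Stepwise |·|:
  S → 3
  π[y,g](S) → 3
  σ[g<=4](π[y,g](S)) → 2

== RESULT ==
y | g
p | 4
s | 2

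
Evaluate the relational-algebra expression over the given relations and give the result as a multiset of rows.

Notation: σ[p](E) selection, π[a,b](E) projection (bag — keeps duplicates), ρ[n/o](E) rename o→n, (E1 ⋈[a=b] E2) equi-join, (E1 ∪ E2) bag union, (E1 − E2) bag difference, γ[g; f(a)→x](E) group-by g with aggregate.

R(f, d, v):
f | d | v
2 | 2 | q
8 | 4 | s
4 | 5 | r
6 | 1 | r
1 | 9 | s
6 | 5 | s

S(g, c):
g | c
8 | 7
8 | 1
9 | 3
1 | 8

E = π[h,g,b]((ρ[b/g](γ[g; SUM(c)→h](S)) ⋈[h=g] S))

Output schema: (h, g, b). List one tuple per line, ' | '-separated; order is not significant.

Per-node cardinality:
  S → 4
  γ[g; SUM(c)→h](S) → 3
  ρ[b/g](γ[g; SUM(c)→h](S)) → 3
  S → 4
  (ρ[b/g](γ[g; SUM(c)→h](S)) ⋈[h=g] S) → 4
  π[h,g,b]((ρ[b/g](γ[g; SUM(c)→h](S)) ⋈[h=g] S)) → 4

== RESULT ==
h | g | b
8 | 8 | 1
8 | 8 | 1
8 | 8 | 8
8 | 8 | 8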